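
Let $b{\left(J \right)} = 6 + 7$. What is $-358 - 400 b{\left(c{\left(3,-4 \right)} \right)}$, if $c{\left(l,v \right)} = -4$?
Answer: $-5558$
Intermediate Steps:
$b{\left(J \right)} = 13$
$-358 - 400 b{\left(c{\left(3,-4 \right)} \right)} = -358 - 5200 = -5558$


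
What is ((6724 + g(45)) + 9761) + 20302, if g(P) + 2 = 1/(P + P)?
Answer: 3310651/90 ≈ 36785.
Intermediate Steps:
g(P) = -2 + 1/(2*P) (g(P) = -2 + 1/(P + P) = -2 + 1/(2*P))
((6724 + g(45)) + 9761) + 20302 = ((6724 + (-2 + (½)/45)) + 9761) + 20302 = ((6724 + (-2 + (½)*(1/45))) + 9761) + 20302 = ((6724 + (-2 + 1/90)) + 9761) + 20302 = ((6724 - 179/90) + 9761) + 20302 = (604981/90 + 9761) + 20302 = 1483471/90 + 20302 = 3310651/90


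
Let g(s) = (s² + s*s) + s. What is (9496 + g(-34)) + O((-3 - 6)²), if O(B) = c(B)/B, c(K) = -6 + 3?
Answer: 317897/27 ≈ 11774.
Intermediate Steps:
c(K) = -3
O(B) = -3/B
g(s) = s + 2*s² (g(s) = (s² + s²) + s = 2*s² + s = s + 2*s²)
(9496 + g(-34)) + O((-3 - 6)²) = (9496 - 34*(1 + 2*(-34))) - 3/(-3 - 6)² = (9496 - 34*(1 - 68)) - 3/((-9)²) = (9496 - 34*(-67)) - 3/81 = (9496 + 2278) - 3*1/81 = 11774 - 1/27 = 317897/27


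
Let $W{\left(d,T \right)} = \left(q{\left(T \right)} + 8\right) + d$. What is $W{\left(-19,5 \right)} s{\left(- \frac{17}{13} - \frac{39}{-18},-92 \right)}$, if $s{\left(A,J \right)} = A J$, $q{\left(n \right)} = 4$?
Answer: $\frac{21574}{39} \approx 553.18$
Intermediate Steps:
$W{\left(d,T \right)} = 12 + d$ ($W{\left(d,T \right)} = \left(4 + 8\right) + d = 12 + d$)
$W{\left(-19,5 \right)} s{\left(- \frac{17}{13} - \frac{39}{-18},-92 \right)} = \left(12 - 19\right) \left(- \frac{17}{13} - \frac{39}{-18}\right) \left(-92\right) = - 7 \left(\left(-17\right) \frac{1}{13} - - \frac{13}{6}\right) \left(-92\right) = - 7 \left(- \frac{17}{13} + \frac{13}{6}\right) \left(-92\right) = - 7 \cdot \frac{67}{78} \left(-92\right) = \left(-7\right) \left(- \frac{3082}{39}\right) = \frac{21574}{39}$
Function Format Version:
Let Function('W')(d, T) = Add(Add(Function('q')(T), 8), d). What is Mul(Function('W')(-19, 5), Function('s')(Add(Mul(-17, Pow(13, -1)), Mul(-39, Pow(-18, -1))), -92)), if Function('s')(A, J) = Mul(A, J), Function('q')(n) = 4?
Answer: Rational(21574, 39) ≈ 553.18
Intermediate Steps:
Function('W')(d, T) = Add(12, d) (Function('W')(d, T) = Add(Add(4, 8), d) = Add(12, d))
Mul(Function('W')(-19, 5), Function('s')(Add(Mul(-17, Pow(13, -1)), Mul(-39, Pow(-18, -1))), -92)) = Mul(Add(12, -19), Mul(Add(Mul(-17, Pow(13, -1)), Mul(-39, Pow(-18, -1))), -92)) = Mul(-7, Mul(Add(Mul(-17, Rational(1, 13)), Mul(-39, Rational(-1, 18))), -92)) = Mul(-7, Mul(Add(Rational(-17, 13), Rational(13, 6)), -92)) = Mul(-7, Mul(Rational(67, 78), -92)) = Mul(-7, Rational(-3082, 39)) = Rational(21574, 39)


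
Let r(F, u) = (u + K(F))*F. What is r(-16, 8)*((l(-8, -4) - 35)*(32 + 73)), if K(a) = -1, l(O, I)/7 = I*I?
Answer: -905520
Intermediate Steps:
l(O, I) = 7*I**2 (l(O, I) = 7*(I*I) = 7*I**2)
r(F, u) = F*(-1 + u) (r(F, u) = (u - 1)*F = (-1 + u)*F = F*(-1 + u))
r(-16, 8)*((l(-8, -4) - 35)*(32 + 73)) = (-16*(-1 + 8))*((7*(-4)**2 - 35)*(32 + 73)) = (-16*7)*((7*16 - 35)*105) = -112*(112 - 35)*105 = -8624*105 = -112*8085 = -905520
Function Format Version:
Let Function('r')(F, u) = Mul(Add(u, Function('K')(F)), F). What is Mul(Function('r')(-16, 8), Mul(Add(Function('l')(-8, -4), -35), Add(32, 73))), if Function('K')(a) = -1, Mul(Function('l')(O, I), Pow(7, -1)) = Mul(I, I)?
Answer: -905520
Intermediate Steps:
Function('l')(O, I) = Mul(7, Pow(I, 2)) (Function('l')(O, I) = Mul(7, Mul(I, I)) = Mul(7, Pow(I, 2)))
Function('r')(F, u) = Mul(F, Add(-1, u)) (Function('r')(F, u) = Mul(Add(u, -1), F) = Mul(Add(-1, u), F) = Mul(F, Add(-1, u)))
Mul(Function('r')(-16, 8), Mul(Add(Function('l')(-8, -4), -35), Add(32, 73))) = Mul(Mul(-16, Add(-1, 8)), Mul(Add(Mul(7, Pow(-4, 2)), -35), Add(32, 73))) = Mul(Mul(-16, 7), Mul(Add(Mul(7, 16), -35), 105)) = Mul(-112, Mul(Add(112, -35), 105)) = Mul(-112, Mul(77, 105)) = Mul(-112, 8085) = -905520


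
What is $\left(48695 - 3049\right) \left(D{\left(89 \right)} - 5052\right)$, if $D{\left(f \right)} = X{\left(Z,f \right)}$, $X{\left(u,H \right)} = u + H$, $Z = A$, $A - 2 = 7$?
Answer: $-226130284$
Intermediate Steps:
$A = 9$ ($A = 2 + 7 = 9$)
$Z = 9$
$X{\left(u,H \right)} = H + u$
$D{\left(f \right)} = 9 + f$ ($D{\left(f \right)} = f + 9 = 9 + f$)
$\left(48695 - 3049\right) \left(D{\left(89 \right)} - 5052\right) = \left(48695 - 3049\right) \left(\left(9 + 89\right) - 5052\right) = 45646 \left(98 - 5052\right) = 45646 \left(-4954\right) = -226130284$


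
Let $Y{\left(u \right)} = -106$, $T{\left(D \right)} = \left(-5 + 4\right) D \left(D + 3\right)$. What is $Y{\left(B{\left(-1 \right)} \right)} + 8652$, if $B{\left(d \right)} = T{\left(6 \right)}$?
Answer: $8546$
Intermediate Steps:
$T{\left(D \right)} = - D \left(3 + D\right)$
$B{\left(d \right)} = -54$ ($B{\left(d \right)} = \left(-1\right) 6 \left(3 + 6\right) = \left(-1\right) 6 \cdot 9 = -54$)
$Y{\left(B{\left(-1 \right)} \right)} + 8652 = -106 + 8652 = 8546$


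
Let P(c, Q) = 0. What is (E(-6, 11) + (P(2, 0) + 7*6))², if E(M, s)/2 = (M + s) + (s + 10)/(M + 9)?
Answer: 4356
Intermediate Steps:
E(M, s) = 2*M + 2*s + 2*(10 + s)/(9 + M) (E(M, s) = 2*((M + s) + (s + 10)/(M + 9)) = 2*((M + s) + (10 + s)/(9 + M)) = 2*(M + s + (10 + s)/(9 + M)) = 2*M + 2*s + 2*(10 + s)/(9 + M))
(E(-6, 11) + (P(2, 0) + 7*6))² = (2*(10 + (-6)² + 9*(-6) + 10*11 - 6*11)/(9 - 6) + (0 + 7*6))² = (2*(10 + 36 - 54 + 110 - 66)/3 + (0 + 42))² = (2*(⅓)*36 + 42)² = (24 + 42)² = 66² = 4356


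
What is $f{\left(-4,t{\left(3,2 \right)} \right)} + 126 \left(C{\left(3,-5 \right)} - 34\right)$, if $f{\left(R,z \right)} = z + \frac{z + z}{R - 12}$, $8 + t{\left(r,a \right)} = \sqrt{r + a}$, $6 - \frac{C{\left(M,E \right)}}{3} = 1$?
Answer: $-2401 + \frac{7 \sqrt{5}}{8} \approx -2399.0$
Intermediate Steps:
$C{\left(M,E \right)} = 15$ ($C{\left(M,E \right)} = 18 - 3 = 15$)
$t{\left(r,a \right)} = -8 + \sqrt{a + r}$ ($t{\left(r,a \right)} = -8 + \sqrt{r + a} = -8 + \sqrt{a + r}$)
$f{\left(R,z \right)} = z + \frac{2 z}{-12 + R}$
$f{\left(-4,t{\left(3,2 \right)} \right)} + 126 \left(C{\left(3,-5 \right)} - 34\right) = \frac{\left(-8 + \sqrt{2 + 3}\right) \left(-10 - 4\right)}{-12 - 4} + 126 \left(15 - 34\right) = \left(-8 + \sqrt{5}\right) \frac{1}{-16} \left(-14\right) + 126 \left(-19\right) = \left(-8 + \sqrt{5}\right) \left(- \frac{1}{16}\right) \left(-14\right) - 2394 = \left(-7 + \frac{7 \sqrt{5}}{8}\right) - 2394 = -2401 + \frac{7 \sqrt{5}}{8}$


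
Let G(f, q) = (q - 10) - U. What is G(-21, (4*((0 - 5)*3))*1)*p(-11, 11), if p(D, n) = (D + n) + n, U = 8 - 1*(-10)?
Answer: -968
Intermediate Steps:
U = 18 (U = 8 + 10 = 18)
G(f, q) = -28 + q (G(f, q) = (q - 10) - 1*18 = (-10 + q) - 18 = -28 + q)
p(D, n) = D + 2*n
G(-21, (4*((0 - 5)*3))*1)*p(-11, 11) = (-28 + (4*((0 - 5)*3))*1)*(-11 + 2*11) = (-28 + (4*(-5*3))*1)*(-11 + 22) = (-28 + (4*(-15))*1)*11 = (-28 - 60*1)*11 = (-28 - 60)*11 = -88*11 = -968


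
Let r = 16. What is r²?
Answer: 256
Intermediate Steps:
r² = 16² = 256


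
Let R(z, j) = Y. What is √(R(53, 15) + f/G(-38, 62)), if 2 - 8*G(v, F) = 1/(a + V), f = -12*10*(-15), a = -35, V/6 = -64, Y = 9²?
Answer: 3*√568800889/839 ≈ 85.278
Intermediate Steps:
Y = 81
V = -384 (V = 6*(-64) = -384)
R(z, j) = 81
f = 1800 (f = -120*(-15) = 1800)
G(v, F) = 839/3352 (G(v, F) = ¼ - 1/(8*(-35 - 384)) = ¼ - ⅛/(-419) = ¼ - ⅛*(-1/419) = ¼ + 1/3352 = 839/3352)
√(R(53, 15) + f/G(-38, 62)) = √(81 + 1800/(839/3352)) = √(81 + 1800*(3352/839)) = √(81 + 6033600/839) = √(6101559/839) = 3*√568800889/839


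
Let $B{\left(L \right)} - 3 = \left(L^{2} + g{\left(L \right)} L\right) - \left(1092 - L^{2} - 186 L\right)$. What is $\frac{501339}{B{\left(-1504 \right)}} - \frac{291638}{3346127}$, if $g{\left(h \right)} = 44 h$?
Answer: $- \frac{28586286283061}{347233966469681} \approx -0.082326$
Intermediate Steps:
$B{\left(L \right)} = -1089 + 46 L^{2} + 186 L$ ($B{\left(L \right)} = 3 - \left(1092 - 186 L - 2 L^{2} - 44 L L\right) = 3 + \left(\left(L^{2} + 44 L^{2}\right) + \left(-1092 + L^{2} + 186 L\right)\right) = 3 + \left(45 L^{2} + \left(-1092 + L^{2} + 186 L\right)\right) = 3 + \left(-1092 + 46 L^{2} + 186 L\right) = -1089 + 46 L^{2} + 186 L$)
$\frac{501339}{B{\left(-1504 \right)}} - \frac{291638}{3346127} = \frac{501339}{-1089 + 46 \left(-1504\right)^{2} + 186 \left(-1504\right)} - \frac{291638}{3346127} = \frac{501339}{-1089 + 46 \cdot 2262016 - 279744} - \frac{291638}{3346127} = \frac{501339}{-1089 + 104052736 - 279744} - \frac{291638}{3346127} = \frac{501339}{103771903} - \frac{291638}{3346127} = - \frac{28586286283061}{347233966469681}$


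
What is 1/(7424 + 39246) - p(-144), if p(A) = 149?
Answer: -6953829/46670 ≈ -149.00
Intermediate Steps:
1/(7424 + 39246) - p(-144) = 1/(7424 + 39246) - 1*149 = 1/46670 - 149 = -6953829/46670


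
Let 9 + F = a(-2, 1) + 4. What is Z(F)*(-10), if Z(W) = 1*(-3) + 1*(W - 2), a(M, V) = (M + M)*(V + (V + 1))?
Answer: 220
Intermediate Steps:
a(M, V) = 2*M*(1 + 2*V) (a(M, V) = (2*M)*(V + (1 + V)) = (2*M)*(1 + 2*V) = 2*M*(1 + 2*V))
F = -17 (F = -9 + (2*(-2)*(1 + 2*1) + 4) = -9 + (2*(-2)*(1 + 2) + 4) = -9 + (2*(-2)*3 + 4) = -9 + (-12 + 4) = -9 - 8 = -17)
Z(W) = -5 + W (Z(W) = -3 + 1*(-2 + W) = -3 + (-2 + W) = -5 + W)
Z(F)*(-10) = (-5 - 17)*(-10) = -22*(-10) = 220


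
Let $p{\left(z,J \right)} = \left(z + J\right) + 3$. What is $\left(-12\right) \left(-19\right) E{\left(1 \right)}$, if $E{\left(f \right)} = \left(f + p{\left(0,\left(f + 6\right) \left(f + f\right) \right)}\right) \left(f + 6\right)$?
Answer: $28728$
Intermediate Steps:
$p{\left(z,J \right)} = 3 + J + z$ ($p{\left(z,J \right)} = \left(J + z\right) + 3 = 3 + J + z$)
$E{\left(f \right)} = \left(6 + f\right) \left(3 + f + 2 f \left(6 + f\right)\right)$ ($E{\left(f \right)} = \left(f + \left(3 + \left(f + 6\right) \left(f + f\right) + 0\right)\right) \left(f + 6\right) = \left(f + \left(3 + \left(6 + f\right) 2 f + 0\right)\right) \left(6 + f\right) = \left(f + \left(3 + 2 f \left(6 + f\right) + 0\right)\right) \left(6 + f\right) = \left(f + \left(3 + 2 f \left(6 + f\right)\right)\right) \left(6 + f\right) = \left(3 + f + 2 f \left(6 + f\right)\right) \left(6 + f\right) = \left(6 + f\right) \left(3 + f + 2 f \left(6 + f\right)\right)$)
$\left(-12\right) \left(-19\right) E{\left(1 \right)} = \left(-12\right) \left(-19\right) \left(18 + 2 \cdot 1^{3} + 25 \cdot 1^{2} + 81 \cdot 1\right) = 228 \left(18 + 2 \cdot 1 + 25 \cdot 1 + 81\right) = 228 \left(18 + 2 + 25 + 81\right) = 228 \cdot 126 = 28728$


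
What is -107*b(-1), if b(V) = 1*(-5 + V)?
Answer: 642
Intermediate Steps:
b(V) = -5 + V
-107*b(-1) = -107*(-5 - 1) = -107*(-6) = 642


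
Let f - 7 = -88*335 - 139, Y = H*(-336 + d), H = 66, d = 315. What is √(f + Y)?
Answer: I*√30998 ≈ 176.06*I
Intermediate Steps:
Y = -1386 (Y = 66*(-336 + 315) = 66*(-21) = -1386)
f = -29612 (f = 7 + (-88*335 - 139) = 7 + (-29480 - 139) = 7 - 29619 = -29612)
√(f + Y) = √(-29612 - 1386) = √(-30998) = I*√30998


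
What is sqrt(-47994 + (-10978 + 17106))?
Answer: 11*I*sqrt(346) ≈ 204.61*I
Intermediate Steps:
sqrt(-47994 + (-10978 + 17106)) = sqrt(-47994 + 6128) = sqrt(-41866) = 11*I*sqrt(346)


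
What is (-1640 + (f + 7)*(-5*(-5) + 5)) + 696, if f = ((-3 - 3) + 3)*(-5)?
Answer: -284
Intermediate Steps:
f = 15 (f = (-6 + 3)*(-5) = -3*(-5) = 15)
(-1640 + (f + 7)*(-5*(-5) + 5)) + 696 = (-1640 + (15 + 7)*(-5*(-5) + 5)) + 696 = (-1640 + 22*(25 + 5)) + 696 = (-1640 + 22*30) + 696 = (-1640 + 660) + 696 = -980 + 696 = -284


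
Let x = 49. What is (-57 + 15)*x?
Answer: -2058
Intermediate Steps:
(-57 + 15)*x = (-57 + 15)*49 = -42*49 = -2058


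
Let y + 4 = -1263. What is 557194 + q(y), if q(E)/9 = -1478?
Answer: 543892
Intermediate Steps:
y = -1267 (y = -4 - 1263 = -1267)
q(E) = -13302 (q(E) = 9*(-1478) = -13302)
557194 + q(y) = 557194 - 13302 = 543892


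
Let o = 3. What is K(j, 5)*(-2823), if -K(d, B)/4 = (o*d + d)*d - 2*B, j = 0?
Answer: -112920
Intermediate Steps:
K(d, B) = -16*d**2 + 8*B (K(d, B) = -4*((3*d + d)*d - 2*B) = -4*((4*d)*d - 2*B) = -4*(4*d**2 - 2*B) = -4*(-2*B + 4*d**2) = -16*d**2 + 8*B)
K(j, 5)*(-2823) = (-16*0**2 + 8*5)*(-2823) = (-16*0 + 40)*(-2823) = (0 + 40)*(-2823) = 40*(-2823) = -112920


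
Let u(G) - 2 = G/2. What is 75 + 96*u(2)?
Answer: 363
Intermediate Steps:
u(G) = 2 + G/2
75 + 96*u(2) = 75 + 96*(2 + (½)*2) = 75 + 96*(2 + 1) = 75 + 96*3 = 75 + 288 = 363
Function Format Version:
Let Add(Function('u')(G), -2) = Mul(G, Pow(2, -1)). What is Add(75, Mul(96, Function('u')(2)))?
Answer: 363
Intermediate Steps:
Function('u')(G) = Add(2, Mul(Rational(1, 2), G)) (Function('u')(G) = Add(2, Mul(G, Pow(2, -1))) = Add(2, Mul(G, Rational(1, 2))) = Add(2, Mul(Rational(1, 2), G)))
Add(75, Mul(96, Function('u')(2))) = Add(75, Mul(96, Add(2, Mul(Rational(1, 2), 2)))) = Add(75, Mul(96, Add(2, 1))) = Add(75, Mul(96, 3)) = Add(75, 288) = 363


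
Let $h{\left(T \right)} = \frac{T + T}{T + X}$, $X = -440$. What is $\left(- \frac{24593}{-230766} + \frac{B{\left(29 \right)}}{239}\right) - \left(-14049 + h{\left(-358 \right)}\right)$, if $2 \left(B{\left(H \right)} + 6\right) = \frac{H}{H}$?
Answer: $\frac{17174747950576}{1222559807} \approx 14048.0$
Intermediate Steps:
$B{\left(H \right)} = - \frac{11}{2}$ ($B{\left(H \right)} = -6 + \frac{H \frac{1}{H}}{2} = -6 + \frac{1}{2} \cdot 1 = -6 + \frac{1}{2} = - \frac{11}{2}$)
$h{\left(T \right)} = \frac{2 T}{-440 + T}$ ($h{\left(T \right)} = \frac{T + T}{T - 440} = \frac{2 T}{-440 + T}$)
$\left(- \frac{24593}{-230766} + \frac{B{\left(29 \right)}}{239}\right) - \left(-14049 + h{\left(-358 \right)}\right) = \left(- \frac{24593}{-230766} - \frac{11}{2 \cdot 239}\right) + \left(14049 - 2 \left(-358\right) \frac{1}{-440 - 358}\right) = \left(\left(-24593\right) \left(- \frac{1}{230766}\right) - \frac{11}{478}\right) + \left(14049 - 2 \left(-358\right) \frac{1}{-798}\right) = \left(\frac{24593}{230766} - \frac{11}{478}\right) + \left(14049 - 2 \left(-358\right) \left(- \frac{1}{798}\right)\right) = \frac{2304257}{27576537} + \left(14049 - \frac{358}{399}\right) = \frac{2304257}{27576537} + \frac{5605193}{399} = \frac{17174747950576}{1222559807}$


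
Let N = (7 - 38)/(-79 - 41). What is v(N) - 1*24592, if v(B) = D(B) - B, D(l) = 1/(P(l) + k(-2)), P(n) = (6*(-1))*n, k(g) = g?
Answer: -209528441/8520 ≈ -24593.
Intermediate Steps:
P(n) = -6*n
D(l) = 1/(-2 - 6*l) (D(l) = 1/(-6*l - 2) = 1/(-2 - 6*l))
N = 31/120 (N = -31/(-120) = -31*(-1/120) = 31/120 ≈ 0.25833)
v(B) = -B - 1/(2 + 6*B) (v(B) = -1/(2 + 6*B) - B = -B - 1/(2 + 6*B))
v(N) - 1*24592 = (-1*31/120 - 1/(2 + 6*(31/120))) - 1*24592 = (-31/120 - 1/(2 + 31/20)) - 24592 = (-31/120 - 1/71/20) - 24592 = (-31/120 - 1*20/71) - 24592 = (-31/120 - 20/71) - 24592 = -4601/8520 - 24592 = -209528441/8520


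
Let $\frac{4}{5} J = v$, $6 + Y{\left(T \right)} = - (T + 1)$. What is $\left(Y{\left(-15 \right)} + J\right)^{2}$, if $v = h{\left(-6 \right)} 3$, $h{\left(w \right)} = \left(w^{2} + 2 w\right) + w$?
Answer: $\frac{22801}{4} \approx 5700.3$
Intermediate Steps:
$h{\left(w \right)} = w^{2} + 3 w$
$Y{\left(T \right)} = -7 - T$ ($Y{\left(T \right)} = -6 - \left(T + 1\right) = -6 - \left(1 + T\right) = -7 - T$)
$v = 54$ ($v = - 6 \left(3 - 6\right) 3 = \left(-6\right) \left(-3\right) 3 = 18 \cdot 3 = 54$)
$J = \frac{135}{2}$ ($J = \frac{5}{4} \cdot 54 = \frac{135}{2} \approx 67.5$)
$\left(Y{\left(-15 \right)} + J\right)^{2} = \left(\left(-7 - -15\right) + \frac{135}{2}\right)^{2} = \left(\left(-7 + 15\right) + \frac{135}{2}\right)^{2} = \left(8 + \frac{135}{2}\right)^{2} = \left(\frac{151}{2}\right)^{2} = \frac{22801}{4}$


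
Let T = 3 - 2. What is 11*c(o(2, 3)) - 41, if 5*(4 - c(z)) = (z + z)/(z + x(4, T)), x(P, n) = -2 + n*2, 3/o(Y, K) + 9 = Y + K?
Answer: -7/5 ≈ -1.4000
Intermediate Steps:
T = 1
o(Y, K) = 3/(-9 + K + Y) (o(Y, K) = 3/(-9 + (Y + K)) = 3/(-9 + (K + Y)) = 3/(-9 + K + Y))
x(P, n) = -2 + 2*n
c(z) = 18/5 (c(z) = 4 - (z + z)/(5*(z + (-2 + 2*1))) = 4 - 2*z/(5*(z + (-2 + 2))) = 4 - 2*z/(5*(z + 0)) = 4 - 2*z/(5*z) = 4 - ⅕*2 = 4 - ⅖ = 18/5)
11*c(o(2, 3)) - 41 = 11*(18/5) - 41 = 198/5 - 41 = -7/5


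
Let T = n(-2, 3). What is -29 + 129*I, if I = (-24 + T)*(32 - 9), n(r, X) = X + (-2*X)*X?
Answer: -115742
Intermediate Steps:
n(r, X) = X - 2*X²
T = -15 (T = 3*(1 - 2*3) = 3*(1 - 6) = 3*(-5) = -15)
I = -897 (I = (-24 - 15)*(32 - 9) = -39*23 = -897)
-29 + 129*I = -29 + 129*(-897) = -29 - 115713 = -115742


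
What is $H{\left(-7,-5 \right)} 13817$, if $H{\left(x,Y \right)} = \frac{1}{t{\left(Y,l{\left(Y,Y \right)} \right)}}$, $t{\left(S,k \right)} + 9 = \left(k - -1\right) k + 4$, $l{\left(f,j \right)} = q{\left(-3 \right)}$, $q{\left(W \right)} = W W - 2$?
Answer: $\frac{13817}{51} \approx 270.92$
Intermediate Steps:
$q{\left(W \right)} = -2 + W^{2}$ ($q{\left(W \right)} = W^{2} - 2 = -2 + W^{2}$)
$l{\left(f,j \right)} = 7$ ($l{\left(f,j \right)} = -2 + \left(-3\right)^{2} = -2 + 9 = 7$)
$t{\left(S,k \right)} = -5 + k \left(1 + k\right)$ ($t{\left(S,k \right)} = -9 + \left(\left(k - -1\right) k + 4\right) = -9 + \left(\left(k + 1\right) k + 4\right) = -9 + \left(\left(1 + k\right) k + 4\right) = -9 + \left(k \left(1 + k\right) + 4\right) = -9 + \left(4 + k \left(1 + k\right)\right) = -5 + k \left(1 + k\right)$)
$H{\left(x,Y \right)} = \frac{1}{51}$ ($H{\left(x,Y \right)} = \frac{1}{-5 + 7 + 7^{2}} = \frac{1}{-5 + 7 + 49} = \frac{1}{51}$)
$H{\left(-7,-5 \right)} 13817 = \frac{1}{51} \cdot 13817 = \frac{13817}{51}$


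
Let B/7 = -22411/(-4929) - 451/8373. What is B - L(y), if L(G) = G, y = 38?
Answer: -90103126/13756839 ≈ -6.5497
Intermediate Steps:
B = 432656756/13756839 (B = 7*(-22411/(-4929) - 451/8373) = 7*(-22411*(-1/4929) - 451*1/8373) = 7*(22411/4929 - 451/8373) = 7*(61808108/13756839) = 432656756/13756839 ≈ 31.450)
B - L(y) = 432656756/13756839 - 1*38 = 432656756/13756839 - 38 = -90103126/13756839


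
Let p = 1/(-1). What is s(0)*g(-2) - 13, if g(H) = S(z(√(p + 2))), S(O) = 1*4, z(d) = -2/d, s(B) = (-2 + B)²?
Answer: 3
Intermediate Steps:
p = -1
S(O) = 4
g(H) = 4
s(0)*g(-2) - 13 = (-2 + 0)²*4 - 13 = (-2)²*4 - 13 = 4*4 - 13 = 16 - 13 = 3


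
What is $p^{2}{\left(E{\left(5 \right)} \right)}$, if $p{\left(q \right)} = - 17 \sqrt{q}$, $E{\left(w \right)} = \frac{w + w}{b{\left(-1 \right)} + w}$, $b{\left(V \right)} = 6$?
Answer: $\frac{2890}{11} \approx 262.73$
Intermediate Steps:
$E{\left(w \right)} = \frac{2 w}{6 + w}$ ($E{\left(w \right)} = \frac{w + w}{6 + w} = \frac{2 w}{6 + w}$)
$p^{2}{\left(E{\left(5 \right)} \right)} = \left(- 17 \sqrt{2 \cdot 5 \frac{1}{6 + 5}}\right)^{2} = \left(- 17 \sqrt{2 \cdot 5 \cdot \frac{1}{11}}\right)^{2} = \left(- 17 \sqrt{\frac{10}{11}}\right)^{2} = \left(- 17 \frac{\sqrt{110}}{11}\right)^{2} = \left(- \frac{17 \sqrt{110}}{11}\right)^{2} = \frac{2890}{11}$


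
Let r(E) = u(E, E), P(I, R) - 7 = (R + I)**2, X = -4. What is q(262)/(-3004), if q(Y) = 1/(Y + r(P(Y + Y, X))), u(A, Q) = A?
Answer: -1/813089676 ≈ -1.2299e-9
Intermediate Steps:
P(I, R) = 7 + (I + R)**2 (P(I, R) = 7 + (R + I)**2 = 7 + (I + R)**2)
r(E) = E
q(Y) = 1/(7 + Y + (-4 + 2*Y)**2) (q(Y) = 1/(Y + (7 + ((Y + Y) - 4)**2)) = 1/(Y + (7 + (2*Y - 4)**2)) = 1/(Y + (7 + (-4 + 2*Y)**2)) = 1/(7 + Y + (-4 + 2*Y)**2))
q(262)/(-3004) = 1/((7 + 262 + 4*(-2 + 262)**2)*(-3004)) = -1/3004/(7 + 262 + 4*260**2) = -1/3004/(7 + 262 + 4*67600) = -1/3004/(7 + 262 + 270400) = -1/3004/270669 = (1/270669)*(-1/3004) = -1/813089676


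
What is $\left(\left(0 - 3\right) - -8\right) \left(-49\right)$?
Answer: $-245$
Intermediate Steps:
$\left(\left(0 - 3\right) - -8\right) \left(-49\right) = \left(\left(0 - 3\right) + 8\right) \left(-49\right) = \left(-3 + 8\right) \left(-49\right) = 5 \left(-49\right) = -245$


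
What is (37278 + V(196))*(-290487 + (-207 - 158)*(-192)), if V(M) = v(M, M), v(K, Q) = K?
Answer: -8259531918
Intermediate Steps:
V(M) = M
(37278 + V(196))*(-290487 + (-207 - 158)*(-192)) = (37278 + 196)*(-290487 + (-207 - 158)*(-192)) = 37474*(-290487 - 365*(-192)) = 37474*(-290487 + 70080) = 37474*(-220407) = -8259531918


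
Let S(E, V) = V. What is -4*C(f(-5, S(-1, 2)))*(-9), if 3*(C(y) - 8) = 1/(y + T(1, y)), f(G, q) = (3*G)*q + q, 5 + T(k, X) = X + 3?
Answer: 8346/29 ≈ 287.79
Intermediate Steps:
T(k, X) = -2 + X (T(k, X) = -5 + (X + 3) = -5 + (3 + X) = -2 + X)
f(G, q) = q + 3*G*q (f(G, q) = 3*G*q + q = q + 3*G*q)
C(y) = 8 + 1/(3*(-2 + 2*y)) (C(y) = 8 + 1/(3*(y + (-2 + y))) = 8 + 1/(3*(-2 + 2*y)))
-4*C(f(-5, S(-1, 2)))*(-9) = -2*(-47 + 48*(2*(1 + 3*(-5))))/(3*(-1 + 2*(1 + 3*(-5))))*(-9) = -2*(-47 + 48*(2*(1 - 15)))/(3*(-1 + 2*(1 - 15)))*(-9) = -2*(-47 + 48*(2*(-14)))/(3*(-1 + 2*(-14)))*(-9) = -2*(-47 + 48*(-28))/(3*(-1 - 28))*(-9) = -2*(-47 - 1344)/(3*(-29))*(-9) = -2*(-1)*(-1391)/(3*29)*(-9) = -4*1391/174*(-9) = -2782/87*(-9) = 8346/29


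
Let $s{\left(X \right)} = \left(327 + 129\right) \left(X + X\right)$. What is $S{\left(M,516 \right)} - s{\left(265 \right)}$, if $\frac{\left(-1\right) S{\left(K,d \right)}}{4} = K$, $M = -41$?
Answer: $-241516$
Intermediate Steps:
$S{\left(K,d \right)} = - 4 K$
$s{\left(X \right)} = 912 X$ ($s{\left(X \right)} = 456 \cdot 2 X = 912 X$)
$S{\left(M,516 \right)} - s{\left(265 \right)} = \left(-4\right) \left(-41\right) - 912 \cdot 265 = 164 - 241680 = -241516$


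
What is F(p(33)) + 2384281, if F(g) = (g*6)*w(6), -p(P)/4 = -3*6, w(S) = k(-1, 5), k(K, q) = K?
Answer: 2383849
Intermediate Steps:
w(S) = -1
p(P) = 72 (p(P) = -(-12)*6 = -4*(-18) = 72)
F(g) = -6*g (F(g) = (g*6)*(-1) = (6*g)*(-1) = -6*g)
F(p(33)) + 2384281 = -6*72 + 2384281 = -432 + 2384281 = 2383849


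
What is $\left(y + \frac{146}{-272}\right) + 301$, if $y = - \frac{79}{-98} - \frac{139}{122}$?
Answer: $\frac{122004051}{406504} \approx 300.13$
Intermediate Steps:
$y = - \frac{996}{2989}$ ($y = \left(-79\right) \left(- \frac{1}{98}\right) - \frac{139}{122} = \frac{79}{98} - \frac{139}{122} = - \frac{996}{2989} \approx -0.33322$)
$\left(y + \frac{146}{-272}\right) + 301 = \left(- \frac{996}{2989} + \frac{146}{-272}\right) + 301 = \left(- \frac{996}{2989} + 146 \left(- \frac{1}{272}\right)\right) + 301 = \left(- \frac{996}{2989} - \frac{73}{136}\right) + 301 = - \frac{353653}{406504} + 301 = \frac{122004051}{406504}$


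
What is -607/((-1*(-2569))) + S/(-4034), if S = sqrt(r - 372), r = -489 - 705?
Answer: -607/2569 - 3*I*sqrt(174)/4034 ≈ -0.23628 - 0.0098098*I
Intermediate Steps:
r = -1194
S = 3*I*sqrt(174) (S = sqrt(-1194 - 372) = sqrt(-1566) = 3*I*sqrt(174) ≈ 39.573*I)
-607/((-1*(-2569))) + S/(-4034) = -607/((-1*(-2569))) + (3*I*sqrt(174))/(-4034) = -607/2569 + (3*I*sqrt(174))*(-1/4034) = -607*1/2569 - 3*I*sqrt(174)/4034 = -607/2569 - 3*I*sqrt(174)/4034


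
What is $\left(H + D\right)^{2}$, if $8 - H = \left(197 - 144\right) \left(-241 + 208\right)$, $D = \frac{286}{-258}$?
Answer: $\frac{51306780100}{16641} \approx 3.0832 \cdot 10^{6}$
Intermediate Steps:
$D = - \frac{143}{129}$ ($D = 286 \left(- \frac{1}{258}\right) = - \frac{143}{129} \approx -1.1085$)
$H = 1757$ ($H = 8 - \left(197 - 144\right) \left(-241 + 208\right) = 8 - 53 \left(-33\right) = 8 - -1749 = 8 + 1749 = 1757$)
$\left(H + D\right)^{2} = \left(1757 - \frac{143}{129}\right)^{2} = \left(\frac{226510}{129}\right)^{2} = \frac{51306780100}{16641}$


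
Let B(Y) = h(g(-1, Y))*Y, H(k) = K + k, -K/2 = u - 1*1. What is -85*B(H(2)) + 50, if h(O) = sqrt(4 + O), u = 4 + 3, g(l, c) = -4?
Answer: 50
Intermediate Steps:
u = 7
K = -12 (K = -2*(7 - 1*1) = -2*(7 - 1) = -2*6 = -12)
H(k) = -12 + k
B(Y) = 0 (B(Y) = sqrt(4 - 4)*Y = sqrt(0)*Y = 0*Y = 0)
-85*B(H(2)) + 50 = -85*0 + 50 = 0 + 50 = 50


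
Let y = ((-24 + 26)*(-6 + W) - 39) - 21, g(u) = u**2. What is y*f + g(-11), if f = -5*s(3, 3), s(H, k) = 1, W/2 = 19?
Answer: 101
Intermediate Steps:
W = 38 (W = 2*19 = 38)
f = -5 (f = -5*1 = -5)
y = 4 (y = ((-24 + 26)*(-6 + 38) - 39) - 21 = (2*32 - 39) - 21 = (64 - 39) - 21 = 25 - 21 = 4)
y*f + g(-11) = 4*(-5) + (-11)**2 = -20 + 121 = 101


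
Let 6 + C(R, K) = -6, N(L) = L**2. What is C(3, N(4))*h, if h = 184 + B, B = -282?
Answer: 1176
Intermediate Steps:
C(R, K) = -12 (C(R, K) = -6 - 6 = -12)
h = -98 (h = 184 - 282 = -98)
C(3, N(4))*h = -12*(-98) = 1176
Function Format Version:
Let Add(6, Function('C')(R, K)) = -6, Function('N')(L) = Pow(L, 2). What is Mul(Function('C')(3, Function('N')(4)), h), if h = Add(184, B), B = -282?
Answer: 1176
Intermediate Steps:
Function('C')(R, K) = -12 (Function('C')(R, K) = Add(-6, -6) = -12)
h = -98 (h = Add(184, -282) = -98)
Mul(Function('C')(3, Function('N')(4)), h) = Mul(-12, -98) = 1176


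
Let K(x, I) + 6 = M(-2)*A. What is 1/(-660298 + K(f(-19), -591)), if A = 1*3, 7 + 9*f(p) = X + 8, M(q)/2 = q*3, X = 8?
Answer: -1/660340 ≈ -1.5144e-6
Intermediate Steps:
M(q) = 6*q (M(q) = 2*(q*3) = 2*(3*q) = 6*q)
f(p) = 1 (f(p) = -7/9 + (8 + 8)/9 = -7/9 + (1/9)*16 = -7/9 + 16/9 = 1)
A = 3
K(x, I) = -42 (K(x, I) = -6 + (6*(-2))*3 = -6 - 12*3 = -6 - 36 = -42)
1/(-660298 + K(f(-19), -591)) = 1/(-660298 - 42) = 1/(-660340) = -1/660340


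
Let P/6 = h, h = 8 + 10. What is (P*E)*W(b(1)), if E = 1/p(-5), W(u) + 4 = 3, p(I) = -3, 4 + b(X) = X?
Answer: 36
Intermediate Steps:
b(X) = -4 + X
W(u) = -1 (W(u) = -4 + 3 = -1)
h = 18
P = 108 (P = 6*18 = 108)
E = -⅓ (E = 1/(-3) = -⅓ ≈ -0.33333)
(P*E)*W(b(1)) = (108*(-⅓))*(-1) = -36*(-1) = 36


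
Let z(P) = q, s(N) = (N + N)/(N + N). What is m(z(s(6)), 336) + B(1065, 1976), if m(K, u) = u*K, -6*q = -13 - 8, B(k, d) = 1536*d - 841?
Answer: 3035471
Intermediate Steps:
B(k, d) = -841 + 1536*d
q = 7/2 (q = -(-13 - 8)/6 = -⅙*(-21) = 7/2 ≈ 3.5000)
s(N) = 1 (s(N) = (2*N)/((2*N)) = (2*N)*(1/(2*N)) = 1)
z(P) = 7/2
m(K, u) = K*u
m(z(s(6)), 336) + B(1065, 1976) = (7/2)*336 + (-841 + 1536*1976) = 1176 + (-841 + 3035136) = 1176 + 3034295 = 3035471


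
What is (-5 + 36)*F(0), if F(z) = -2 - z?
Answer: -62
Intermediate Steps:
(-5 + 36)*F(0) = (-5 + 36)*(-2 - 1*0) = 31*(-2 + 0) = 31*(-2) = -62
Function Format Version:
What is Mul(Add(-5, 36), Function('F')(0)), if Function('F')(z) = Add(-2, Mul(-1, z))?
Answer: -62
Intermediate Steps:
Mul(Add(-5, 36), Function('F')(0)) = Mul(Add(-5, 36), Add(-2, Mul(-1, 0))) = Mul(31, Add(-2, 0)) = Mul(31, -2) = -62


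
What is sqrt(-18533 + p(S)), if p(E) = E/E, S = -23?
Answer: 2*I*sqrt(4633) ≈ 136.13*I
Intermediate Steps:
p(E) = 1
sqrt(-18533 + p(S)) = sqrt(-18533 + 1) = sqrt(-18532) = 2*I*sqrt(4633)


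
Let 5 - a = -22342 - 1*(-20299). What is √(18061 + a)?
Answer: √20109 ≈ 141.81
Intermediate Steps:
a = 2048 (a = 5 - (-22342 - 1*(-20299)) = 5 - (-22342 + 20299) = 5 - 1*(-2043) = 5 + 2043 = 2048)
√(18061 + a) = √(18061 + 2048) = √20109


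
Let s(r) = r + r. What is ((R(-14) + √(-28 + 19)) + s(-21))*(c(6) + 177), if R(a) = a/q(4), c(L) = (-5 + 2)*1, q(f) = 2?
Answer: -8526 + 522*I ≈ -8526.0 + 522.0*I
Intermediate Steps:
c(L) = -3 (c(L) = -3*1 = -3)
R(a) = a/2
s(r) = 2*r
((R(-14) + √(-28 + 19)) + s(-21))*(c(6) + 177) = (((½)*(-14) + √(-28 + 19)) + 2*(-21))*(-3 + 177) = ((-7 + √(-9)) - 42)*174 = ((-7 + 3*I) - 42)*174 = (-49 + 3*I)*174 = -8526 + 522*I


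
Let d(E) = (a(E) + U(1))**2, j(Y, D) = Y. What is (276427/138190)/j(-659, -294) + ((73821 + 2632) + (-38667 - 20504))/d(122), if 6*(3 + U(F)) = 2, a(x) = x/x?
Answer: 2832880959661/455336050 ≈ 6221.5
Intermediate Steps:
a(x) = 1
U(F) = -8/3 (U(F) = -3 + (1/6)*2 = -3 + 1/3 = -8/3)
d(E) = 25/9 (d(E) = (1 - 8/3)**2 = (-5/3)**2 = 25/9)
(276427/138190)/j(-659, -294) + ((73821 + 2632) + (-38667 - 20504))/d(122) = (276427/138190)/(-659) + ((73821 + 2632) + (-38667 - 20504))/(25/9) = (276427*(1/138190))*(-1/659) + (76453 - 59171)*(9/25) = (276427/138190)*(-1/659) + 17282*(9/25) = -276427/91067210 + 155538/25 = 2832880959661/455336050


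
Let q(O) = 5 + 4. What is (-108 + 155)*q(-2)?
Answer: 423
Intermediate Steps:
q(O) = 9
(-108 + 155)*q(-2) = (-108 + 155)*9 = 47*9 = 423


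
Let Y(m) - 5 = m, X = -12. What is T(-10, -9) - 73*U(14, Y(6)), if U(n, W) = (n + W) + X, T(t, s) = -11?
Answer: -960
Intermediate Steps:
Y(m) = 5 + m
U(n, W) = -12 + W + n (U(n, W) = (n + W) - 12 = (W + n) - 12 = -12 + W + n)
T(-10, -9) - 73*U(14, Y(6)) = -11 - 73*(-12 + (5 + 6) + 14) = -11 - 73*(-12 + 11 + 14) = -11 - 73*13 = -11 - 949 = -960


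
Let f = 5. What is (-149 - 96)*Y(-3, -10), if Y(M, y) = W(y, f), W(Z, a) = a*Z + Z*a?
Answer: 24500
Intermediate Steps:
W(Z, a) = 2*Z*a (W(Z, a) = Z*a + Z*a = 2*Z*a)
Y(M, y) = 10*y (Y(M, y) = 2*y*5 = 10*y)
(-149 - 96)*Y(-3, -10) = (-149 - 96)*(10*(-10)) = -245*(-100) = 24500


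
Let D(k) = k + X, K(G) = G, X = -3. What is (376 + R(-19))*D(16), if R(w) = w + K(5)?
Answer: 4706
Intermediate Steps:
R(w) = 5 + w (R(w) = w + 5 = 5 + w)
D(k) = -3 + k (D(k) = k - 3 = -3 + k)
(376 + R(-19))*D(16) = (376 + (5 - 19))*(-3 + 16) = (376 - 14)*13 = 362*13 = 4706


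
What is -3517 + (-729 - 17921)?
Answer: -22167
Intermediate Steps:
-3517 + (-729 - 17921) = -3517 - 18650 = -22167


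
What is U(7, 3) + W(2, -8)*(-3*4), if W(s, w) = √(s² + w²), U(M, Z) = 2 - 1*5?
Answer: -3 - 24*√17 ≈ -101.95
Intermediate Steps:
U(M, Z) = -3 (U(M, Z) = 2 - 5 = -3)
U(7, 3) + W(2, -8)*(-3*4) = -3 + √(2² + (-8)²)*(-3*4) = -3 + √(4 + 64)*(-12) = -3 + √68*(-12) = -3 + (2*√17)*(-12) = -3 - 24*√17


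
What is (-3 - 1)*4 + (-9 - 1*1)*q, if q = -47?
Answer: 454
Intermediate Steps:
(-3 - 1)*4 + (-9 - 1*1)*q = (-3 - 1)*4 + (-9 - 1*1)*(-47) = -4*4 + (-9 - 1)*(-47) = -16 - 10*(-47) = -16 + 470 = 454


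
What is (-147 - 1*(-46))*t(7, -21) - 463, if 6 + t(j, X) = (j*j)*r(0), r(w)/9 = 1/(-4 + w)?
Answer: 45113/4 ≈ 11278.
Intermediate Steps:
r(w) = 9/(-4 + w)
t(j, X) = -6 - 9*j²/4 (t(j, X) = -6 + (j*j)*(9/(-4 + 0)) = -6 + j²*(9/(-4)) = -6 + j²*(9*(-¼)) = -6 + j²*(-9/4) = -6 - 9*j²/4)
(-147 - 1*(-46))*t(7, -21) - 463 = (-147 - 1*(-46))*(-6 - 9/4*7²) - 463 = (-147 + 46)*(-6 - 9/4*49) - 463 = -101*(-6 - 441/4) - 463 = -101*(-465/4) - 463 = 46965/4 - 463 = 45113/4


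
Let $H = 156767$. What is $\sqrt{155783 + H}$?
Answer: $5 \sqrt{12502} \approx 559.06$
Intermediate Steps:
$\sqrt{155783 + H} = \sqrt{155783 + 156767} = \sqrt{312550} = 5 \sqrt{12502}$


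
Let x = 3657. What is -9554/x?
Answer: -9554/3657 ≈ -2.6125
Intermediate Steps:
-9554/x = -9554/3657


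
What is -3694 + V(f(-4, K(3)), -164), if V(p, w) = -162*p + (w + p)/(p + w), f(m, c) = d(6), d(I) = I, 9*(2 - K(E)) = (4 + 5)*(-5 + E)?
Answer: -4665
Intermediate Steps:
K(E) = 7 - E (K(E) = 2 - (4 + 5)*(-5 + E)/9 = 2 - (-5 + E) = 2 - (-45 + 9*E)/9 = 2 + (5 - E) = 7 - E)
f(m, c) = 6
V(p, w) = 1 - 162*p (V(p, w) = -162*p + (p + w)/(p + w) = -162*p + 1 = 1 - 162*p)
-3694 + V(f(-4, K(3)), -164) = -3694 + (1 - 162*6) = -3694 + (1 - 972) = -3694 - 971 = -4665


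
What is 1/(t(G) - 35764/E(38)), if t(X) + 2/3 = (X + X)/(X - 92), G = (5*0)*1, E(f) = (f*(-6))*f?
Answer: 722/2499 ≈ 0.28892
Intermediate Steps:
E(f) = -6*f**2 (E(f) = (-6*f)*f = -6*f**2)
G = 0 (G = 0*1 = 0)
t(X) = -2/3 + 2*X/(-92 + X) (t(X) = -2/3 + (X + X)/(X - 92) = -2/3 + (2*X)/(-92 + X) = -2/3 + 2*X/(-92 + X))
1/(t(G) - 35764/E(38)) = 1/(4*(46 + 0)/(3*(-92 + 0)) - 35764/((-6*38**2))) = 1/((4/3)*46/(-92) - 35764/((-6*1444))) = 1/((4/3)*(-1/92)*46 - 35764/(-8664)) = 1/(-2/3 - 35764*(-1/8664)) = 1/(-2/3 + 8941/2166) = 1/(2499/722) = 722/2499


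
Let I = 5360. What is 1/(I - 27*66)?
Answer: 1/3578 ≈ 0.00027949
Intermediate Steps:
1/(I - 27*66) = 1/(5360 - 27*66) = 1/(5360 - 1782) = 1/3578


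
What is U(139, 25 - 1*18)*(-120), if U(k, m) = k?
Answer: -16680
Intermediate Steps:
U(139, 25 - 1*18)*(-120) = 139*(-120) = -16680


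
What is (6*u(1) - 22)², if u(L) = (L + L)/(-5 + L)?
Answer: 625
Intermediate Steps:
u(L) = 2*L/(-5 + L) (u(L) = (2*L)/(-5 + L) = 2*L/(-5 + L))
(6*u(1) - 22)² = (6*(2*1/(-5 + 1)) - 22)² = (6*(2*1/(-4)) - 22)² = (6*(2*1*(-¼)) - 22)² = (6*(-½) - 22)² = (-3 - 22)² = (-25)² = 625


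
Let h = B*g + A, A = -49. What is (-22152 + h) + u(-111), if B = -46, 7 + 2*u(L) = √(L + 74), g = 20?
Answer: -46249/2 + I*√37/2 ≈ -23125.0 + 3.0414*I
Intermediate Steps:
u(L) = -7/2 + √(74 + L)/2 (u(L) = -7/2 + √(L + 74)/2 = -7/2 + √(74 + L)/2)
h = -969 (h = -46*20 - 49 = -920 - 49 = -969)
(-22152 + h) + u(-111) = (-22152 - 969) + (-7/2 + √(74 - 111)/2) = -23121 + (-7/2 + √(-37)/2) = -23121 + (-7/2 + (I*√37)/2) = -23121 + (-7/2 + I*√37/2) = -46249/2 + I*√37/2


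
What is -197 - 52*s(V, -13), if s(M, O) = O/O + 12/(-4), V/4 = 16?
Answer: -93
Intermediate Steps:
V = 64 (V = 4*16 = 64)
s(M, O) = -2 (s(M, O) = 1 + 12*(-1/4) = 1 - 3 = -2)
-197 - 52*s(V, -13) = -197 - 52*(-2) = -197 + 104 = -93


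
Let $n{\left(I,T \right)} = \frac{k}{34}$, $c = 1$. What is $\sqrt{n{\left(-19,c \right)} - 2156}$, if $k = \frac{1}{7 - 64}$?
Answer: $\frac{i \sqrt{8097601602}}{1938} \approx 46.433 i$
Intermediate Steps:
$k = - \frac{1}{57}$ ($k = \frac{1}{-57} = - \frac{1}{57} \approx -0.017544$)
$n{\left(I,T \right)} = - \frac{1}{1938}$ ($n{\left(I,T \right)} = - \frac{1}{57 \cdot 34} = \left(- \frac{1}{57}\right) \frac{1}{34} = - \frac{1}{1938}$)
$\sqrt{n{\left(-19,c \right)} - 2156} = \sqrt{- \frac{1}{1938} - 2156} = \sqrt{- \frac{4178329}{1938}} = \frac{i \sqrt{8097601602}}{1938}$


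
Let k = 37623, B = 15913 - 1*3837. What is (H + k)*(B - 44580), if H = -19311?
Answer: -595213248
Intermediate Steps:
B = 12076 (B = 15913 - 3837 = 12076)
(H + k)*(B - 44580) = (-19311 + 37623)*(12076 - 44580) = 18312*(-32504) = -595213248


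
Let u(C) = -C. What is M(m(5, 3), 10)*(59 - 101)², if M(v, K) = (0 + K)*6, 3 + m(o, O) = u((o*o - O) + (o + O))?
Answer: 105840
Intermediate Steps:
m(o, O) = -3 - o - o² (m(o, O) = -3 - ((o*o - O) + (o + O)) = -3 - ((o² - O) + (O + o)) = -3 - (o + o²) = -3 + (-o - o²) = -3 - o - o²)
M(v, K) = 6*K (M(v, K) = K*6 = 6*K)
M(m(5, 3), 10)*(59 - 101)² = (6*10)*(59 - 101)² = 60*(-42)² = 60*1764 = 105840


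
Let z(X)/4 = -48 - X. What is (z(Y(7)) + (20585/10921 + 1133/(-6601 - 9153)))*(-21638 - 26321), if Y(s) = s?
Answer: 1800330641315797/172049434 ≈ 1.0464e+7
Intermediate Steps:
z(X) = -192 - 4*X (z(X) = 4*(-48 - X) = -192 - 4*X)
(z(Y(7)) + (20585/10921 + 1133/(-6601 - 9153)))*(-21638 - 26321) = ((-192 - 4*7) + (20585/10921 + 1133/(-6601 - 9153)))*(-21638 - 26321) = ((-192 - 28) + (20585*(1/10921) + 1133/(-15754)))*(-47959) = (-220 + (20585/10921 + 1133*(-1/15754)))*(-47959) = (-220 + (20585/10921 - 1133/15754))*(-47959) = (-220 + 311922597/172049434)*(-47959) = -37538952883/172049434*(-47959) = 1800330641315797/172049434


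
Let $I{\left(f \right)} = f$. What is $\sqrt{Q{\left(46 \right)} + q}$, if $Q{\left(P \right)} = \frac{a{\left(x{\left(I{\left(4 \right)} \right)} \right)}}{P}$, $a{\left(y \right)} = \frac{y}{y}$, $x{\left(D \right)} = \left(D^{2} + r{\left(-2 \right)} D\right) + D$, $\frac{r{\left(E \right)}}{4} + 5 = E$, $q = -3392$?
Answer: $\frac{i \sqrt{7177426}}{46} \approx 58.241 i$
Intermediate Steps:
$r{\left(E \right)} = -20 + 4 E$
$x{\left(D \right)} = D^{2} - 27 D$ ($x{\left(D \right)} = \left(D^{2} + \left(-20 + 4 \left(-2\right)\right) D\right) + D = \left(D^{2} + \left(-20 - 8\right) D\right) + D = \left(D^{2} - 28 D\right) + D = D^{2} - 27 D$)
$a{\left(y \right)} = 1$
$Q{\left(P \right)} = \frac{1}{P}$ ($Q{\left(P \right)} = 1 \frac{1}{P} = \frac{1}{P}$)
$\sqrt{Q{\left(46 \right)} + q} = \sqrt{\frac{1}{46} - 3392} = \sqrt{- \frac{156031}{46}} = \frac{i \sqrt{7177426}}{46}$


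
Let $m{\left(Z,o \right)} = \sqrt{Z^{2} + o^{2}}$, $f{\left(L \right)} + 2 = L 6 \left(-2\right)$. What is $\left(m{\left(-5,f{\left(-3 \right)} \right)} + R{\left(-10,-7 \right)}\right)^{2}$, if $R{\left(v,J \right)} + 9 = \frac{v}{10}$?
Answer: $\left(10 - \sqrt{1181}\right)^{2} \approx 593.69$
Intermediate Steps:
$R{\left(v,J \right)} = -9 + \frac{v}{10}$
$f{\left(L \right)} = -2 - 12 L$ ($f{\left(L \right)} = -2 + L 6 \left(-2\right) = -2 + 6 L \left(-2\right) = -2 - 12 L$)
$\left(m{\left(-5,f{\left(-3 \right)} \right)} + R{\left(-10,-7 \right)}\right)^{2} = \left(\sqrt{\left(-5\right)^{2} + \left(-2 - -36\right)^{2}} + \left(-9 + \frac{1}{10} \left(-10\right)\right)\right)^{2} = \left(\sqrt{25 + \left(-2 + 36\right)^{2}} - 10\right)^{2} = \left(\sqrt{25 + 34^{2}} - 10\right)^{2} = \left(\sqrt{25 + 1156} - 10\right)^{2} = \left(\sqrt{1181} - 10\right)^{2} = \left(-10 + \sqrt{1181}\right)^{2}$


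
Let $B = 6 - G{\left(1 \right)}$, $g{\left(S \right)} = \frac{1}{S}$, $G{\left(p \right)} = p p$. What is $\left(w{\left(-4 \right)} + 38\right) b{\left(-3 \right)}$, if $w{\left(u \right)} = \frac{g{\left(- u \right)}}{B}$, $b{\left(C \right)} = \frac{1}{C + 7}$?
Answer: $\frac{761}{80} \approx 9.5125$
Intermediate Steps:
$G{\left(p \right)} = p^{2}$
$b{\left(C \right)} = \frac{1}{7 + C}$
$B = 5$ ($B = 6 - 1^{2} = 6 - 1 = 5$)
$w{\left(u \right)} = - \frac{1}{5 u}$ ($w{\left(u \right)} = \frac{1}{- u 5} = - \frac{1}{u} \frac{1}{5} = - \frac{1}{5 u}$)
$\left(w{\left(-4 \right)} + 38\right) b{\left(-3 \right)} = \frac{- \frac{1}{5 \left(-4\right)} + 38}{7 - 3} = \frac{\left(- \frac{1}{5}\right) \left(- \frac{1}{4}\right) + 38}{4} = \left(\frac{1}{20} + 38\right) \frac{1}{4} = \frac{761}{20} \cdot \frac{1}{4} = \frac{761}{80}$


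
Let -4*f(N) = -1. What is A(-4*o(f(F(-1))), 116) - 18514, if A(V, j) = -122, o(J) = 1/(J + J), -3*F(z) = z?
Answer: -18636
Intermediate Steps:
F(z) = -z/3
f(N) = 1/4 (f(N) = -1/4*(-1) = 1/4)
o(J) = 1/(2*J)
A(-4*o(f(F(-1))), 116) - 18514 = -122 - 18514 = -18636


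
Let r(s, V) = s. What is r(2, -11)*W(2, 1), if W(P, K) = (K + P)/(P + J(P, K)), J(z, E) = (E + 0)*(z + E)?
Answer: 6/5 ≈ 1.2000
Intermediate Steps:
J(z, E) = E*(E + z)
W(P, K) = (K + P)/(P + K*(K + P))
r(2, -11)*W(2, 1) = 2*((1 + 2)/(2 + 1*(1 + 2))) = 2*(3/(2 + 1*3)) = 2*(3/(2 + 3)) = 2*(3/5) = 2*((⅕)*3) = 2*(⅗) = 6/5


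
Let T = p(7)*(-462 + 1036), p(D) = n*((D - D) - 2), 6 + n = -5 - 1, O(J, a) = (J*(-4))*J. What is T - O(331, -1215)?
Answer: 452020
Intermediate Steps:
O(J, a) = -4*J**2 (O(J, a) = (-4*J)*J = -4*J**2)
n = -12 (n = -6 + (-5 - 1) = -6 - 6 = -12)
p(D) = 24 (p(D) = -12*((D - D) - 2) = -12*(0 - 2) = -12*(-2) = 24)
T = 13776 (T = 24*(-462 + 1036) = 24*574 = 13776)
T - O(331, -1215) = 13776 - (-4)*331**2 = 13776 - (-4)*109561 = 13776 - 1*(-438244) = 13776 + 438244 = 452020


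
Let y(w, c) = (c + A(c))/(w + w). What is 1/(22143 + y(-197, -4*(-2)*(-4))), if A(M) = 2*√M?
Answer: 859350839/19028675423001 + 788*I*√2/19028675423001 ≈ 4.5161e-5 + 5.8564e-11*I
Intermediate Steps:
y(w, c) = (c + 2*√c)/(2*w) (y(w, c) = (c + 2*√c)/(w + w) = (c + 2*√c)/((2*w)) = (c + 2*√c)*(1/(2*w)) = (c + 2*√c)/(2*w))
1/(22143 + y(-197, -4*(-2)*(-4))) = 1/(22143 + (√(-4*(-2)*(-4)) + (-4*(-2)*(-4))/2)/(-197)) = 1/(22143 - (√(8*(-4)) + (8*(-4))/2)/197) = 1/(22143 - (√(-32) + (½)*(-32))/197) = 1/(22143 - (4*I*√2 - 16)/197) = 1/(22143 - (-16 + 4*I*√2)/197) = 1/(22143 + (16/197 - 4*I*√2/197)) = 1/(4362187/197 - 4*I*√2/197)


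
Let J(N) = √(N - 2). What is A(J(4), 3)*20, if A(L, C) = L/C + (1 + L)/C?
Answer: 20/3 + 40*√2/3 ≈ 25.523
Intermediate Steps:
J(N) = √(-2 + N)
A(L, C) = L/C + (1 + L)/C
A(J(4), 3)*20 = ((1 + 2*√(-2 + 4))/3)*20 = ((1 + 2*√2)/3)*20 = (⅓ + 2*√2/3)*20 = 20/3 + 40*√2/3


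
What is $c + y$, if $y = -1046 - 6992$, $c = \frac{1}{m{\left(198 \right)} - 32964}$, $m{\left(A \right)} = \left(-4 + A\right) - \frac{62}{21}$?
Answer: $- \frac{5532008837}{688232} \approx -8038.0$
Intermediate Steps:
$m{\left(A \right)} = - \frac{146}{21} + A$ ($m{\left(A \right)} = \left(-4 + A\right) - \frac{62}{21} = - \frac{146}{21} + A$)
$c = - \frac{21}{688232}$ ($c = \frac{1}{\left(- \frac{146}{21} + 198\right) - 32964} = \frac{1}{\frac{4012}{21} - 32964} = \frac{1}{- \frac{688232}{21}} = - \frac{21}{688232} \approx -3.0513 \cdot 10^{-5}$)
$y = -8038$ ($y = -1046 - 6992 = -8038$)
$c + y = - \frac{21}{688232} - 8038 = - \frac{5532008837}{688232}$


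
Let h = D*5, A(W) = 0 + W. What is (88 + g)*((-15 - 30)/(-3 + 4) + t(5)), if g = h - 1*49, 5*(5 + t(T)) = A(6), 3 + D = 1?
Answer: -7076/5 ≈ -1415.2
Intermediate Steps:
D = -2 (D = -3 + 1 = -2)
A(W) = W
h = -10 (h = -2*5 = -10)
t(T) = -19/5 (t(T) = -5 + (⅕)*6 = -5 + 6/5 = -19/5)
g = -59 (g = -10 - 1*49 = -10 - 49 = -59)
(88 + g)*((-15 - 30)/(-3 + 4) + t(5)) = (88 - 59)*((-15 - 30)/(-3 + 4) - 19/5) = 29*(-45/1 - 19/5) = 29*(-45*1 - 19/5) = 29*(-45 - 19/5) = 29*(-244/5) = -7076/5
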